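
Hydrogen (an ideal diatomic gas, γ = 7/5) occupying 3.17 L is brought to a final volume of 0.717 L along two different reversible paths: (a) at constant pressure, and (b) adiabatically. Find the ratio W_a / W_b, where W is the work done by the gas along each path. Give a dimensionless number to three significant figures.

W_a / W_b ≈ 0.381

Path (a) isobaric: W = P₁(V₂ − V₁) → W_a/(P₁V₁) = -0.7738.
Path (b) adiabatic: W = P₁V₁(1 − (V₁/V₂)^(γ−1))/(γ−1) → W_b/(P₁V₁) = -2.031.
W_a / W_b = -0.7738 / -2.031 = 0.3811.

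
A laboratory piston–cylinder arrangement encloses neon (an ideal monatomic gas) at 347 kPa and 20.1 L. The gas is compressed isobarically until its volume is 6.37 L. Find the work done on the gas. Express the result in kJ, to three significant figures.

Isobaric: W = P ΔV.
W = (347 kPa)(6.37 − 20.1 L) = (347)(-13.73) = -4764 J.
Work on gas = −W_by = 4764 J.

W ≈ 4.76 kJ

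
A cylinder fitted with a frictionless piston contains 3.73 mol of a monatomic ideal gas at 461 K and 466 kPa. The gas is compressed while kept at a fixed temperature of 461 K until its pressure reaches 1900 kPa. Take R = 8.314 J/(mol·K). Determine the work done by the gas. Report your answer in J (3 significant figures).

Isothermal process: W = nRT ln(V₂/V₁) = nRT ln(P₁/P₂).
W = (3.73)(8.314)(461) × ln(466/1900)
  = 14296 × ln(0.2453) = 14296 × -1.405
W_by_gas = -20092 J.

W ≈ -20100 J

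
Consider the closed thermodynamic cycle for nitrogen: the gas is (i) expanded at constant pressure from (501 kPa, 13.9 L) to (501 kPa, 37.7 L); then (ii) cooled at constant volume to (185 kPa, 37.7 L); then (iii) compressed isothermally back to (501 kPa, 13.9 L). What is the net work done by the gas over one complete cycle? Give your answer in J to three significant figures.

W_net ≈ 4960 J

Leg (i): W = PΔV = (501)(37.7 − 13.9) = 11924 J.
Leg (ii): W = 0.
Leg (iii): W = PᵢVᵢ ln(V_f/Vᵢ) = (6975) ln(13.9/37.7) = -6959 J.
W_net = 11924 − 6959 = 4965 J.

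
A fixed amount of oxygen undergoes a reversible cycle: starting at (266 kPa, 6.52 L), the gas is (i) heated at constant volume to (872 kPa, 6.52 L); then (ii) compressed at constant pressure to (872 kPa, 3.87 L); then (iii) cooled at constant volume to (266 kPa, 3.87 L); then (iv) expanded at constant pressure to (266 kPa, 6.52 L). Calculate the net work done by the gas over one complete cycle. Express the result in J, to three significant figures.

W_net ≈ -1610 J

Constant-volume legs do no work.
W(ii) = (872)(3.87 − 6.52) = -2311 J; W(iv) = (266)(6.52 − 3.87) = 704.9 J.
W_net = -2311 + 704.9 = -1606 J (the counter-clockwise enclosed area).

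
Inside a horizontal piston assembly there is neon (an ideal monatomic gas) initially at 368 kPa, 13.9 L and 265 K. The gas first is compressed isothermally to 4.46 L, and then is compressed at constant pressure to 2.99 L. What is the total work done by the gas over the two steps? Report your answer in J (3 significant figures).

W_total ≈ -7500 J

Step 1 (isothermal): W = P₁V₁ ln(V₂/V₁) = (5115) ln(4.46/13.9) = -5815 J.
After step 1: P = 1147 kPa, V = 4.46 L, T = 265 K.
Step 2 (isobaric): W = PΔV = (1147 kPa)(2.99 − 4.46 L) = -1686 J.
W_total = -5815 − 1686 = -7501 J.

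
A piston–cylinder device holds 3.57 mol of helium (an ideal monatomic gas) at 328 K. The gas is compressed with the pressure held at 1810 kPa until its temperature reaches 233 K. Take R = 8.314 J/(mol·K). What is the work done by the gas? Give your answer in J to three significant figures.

Isobaric: W = P ΔV = nR ΔT.
W = (3.57)(8.314)(233 − 328) = -2820 J.

W ≈ -2820 J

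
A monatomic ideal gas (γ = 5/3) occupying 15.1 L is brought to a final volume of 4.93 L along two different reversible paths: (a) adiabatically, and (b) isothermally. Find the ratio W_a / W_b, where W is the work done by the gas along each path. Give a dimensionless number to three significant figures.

W_a / W_b ≈ 1.49

Path (a) adiabatic: W = P₁V₁(1 − (V₁/V₂)^(γ−1))/(γ−1) → W_a/(P₁V₁) = -1.664.
Path (b) isothermal: W = P₁V₁ ln(V₂/V₁) → W_b/(P₁V₁) = -1.119.
W_a / W_b = -1.664 / -1.119 = 1.486.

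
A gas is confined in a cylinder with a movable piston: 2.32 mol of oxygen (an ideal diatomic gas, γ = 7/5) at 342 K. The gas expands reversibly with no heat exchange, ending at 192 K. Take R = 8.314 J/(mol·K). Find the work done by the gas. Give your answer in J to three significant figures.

W ≈ 7230 J

Adiabatic ⇒ Q = 0, so W_by = −ΔU = nCᵥ(T₁ − T₂).
Cᵥ = 5R/2 = 20.79 J/(mol·K).
W = (2.32)(20.79)(342 − 192) = 7233 J.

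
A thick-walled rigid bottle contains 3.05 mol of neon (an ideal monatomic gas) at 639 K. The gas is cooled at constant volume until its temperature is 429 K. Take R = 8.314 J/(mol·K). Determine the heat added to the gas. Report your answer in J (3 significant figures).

Q ≈ -7990 J

Constant volume ⇒ W = 0, so Q = ΔU = nCᵥΔT with Cᵥ = 3R/2 = 12.47 J/(mol·K).
ΔU = (3.05)(12.47)(429 − 639) = -7988 J.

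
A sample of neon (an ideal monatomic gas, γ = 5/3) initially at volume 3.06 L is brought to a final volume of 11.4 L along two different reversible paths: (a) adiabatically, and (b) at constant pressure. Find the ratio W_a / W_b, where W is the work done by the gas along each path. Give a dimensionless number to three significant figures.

Path (a) adiabatic: W = P₁V₁(1 − (V₁/V₂)^(γ−1))/(γ−1) → W_a/(P₁V₁) = 0.8758.
Path (b) isobaric: W = P₁(V₂ − V₁) → W_b/(P₁V₁) = 2.725.
W_a / W_b = 0.8758 / 2.725 = 0.3213.

W_a / W_b ≈ 0.321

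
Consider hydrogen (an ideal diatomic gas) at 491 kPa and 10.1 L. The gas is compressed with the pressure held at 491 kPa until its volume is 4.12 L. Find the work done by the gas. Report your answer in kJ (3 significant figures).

W ≈ -2.94 kJ

Isobaric: W = P ΔV.
W = (491 kPa)(4.12 − 10.1 L) = (491)(-5.98) = -2936 J.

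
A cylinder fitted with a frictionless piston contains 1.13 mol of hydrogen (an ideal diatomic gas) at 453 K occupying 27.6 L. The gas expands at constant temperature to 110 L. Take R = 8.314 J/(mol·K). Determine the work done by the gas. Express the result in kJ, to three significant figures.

Isothermal: W = nRT ln(V₂/V₁).
W = (1.13)(8.314)(453) × ln(110/27.6)
  = 4256 × 1.383
W_by_gas = 5884 J.

W ≈ 5.88 kJ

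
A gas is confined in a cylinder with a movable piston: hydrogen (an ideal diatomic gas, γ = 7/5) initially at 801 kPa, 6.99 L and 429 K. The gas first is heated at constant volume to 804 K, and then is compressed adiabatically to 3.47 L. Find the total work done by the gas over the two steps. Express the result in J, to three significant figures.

W_total ≈ -8480 J

Step 1 (isochoric): W = 0 (constant volume).
After step 1: P = 1501 kPa (V unchanged).
Step 2 (adiabatic): W = (P₁V₁ − P₂V₂)/(γ−1) = (10493 − 13886)/0.4 = -8481 J.
W_total = 0 − 8481 = -8481 J.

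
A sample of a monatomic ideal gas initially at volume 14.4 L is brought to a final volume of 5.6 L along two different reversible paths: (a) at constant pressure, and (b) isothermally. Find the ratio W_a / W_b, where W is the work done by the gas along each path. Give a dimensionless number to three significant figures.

W_a / W_b ≈ 0.647

Path (a) isobaric: W = P₁(V₂ − V₁) → W_a/(P₁V₁) = -0.6111.
Path (b) isothermal: W = P₁V₁ ln(V₂/V₁) → W_b/(P₁V₁) = -0.9445.
W_a / W_b = -0.6111 / -0.9445 = 0.647.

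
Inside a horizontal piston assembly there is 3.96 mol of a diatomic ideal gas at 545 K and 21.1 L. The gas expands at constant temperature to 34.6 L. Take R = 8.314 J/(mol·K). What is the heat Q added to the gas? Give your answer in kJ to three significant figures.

Q ≈ 8.87 kJ

Isothermal ⇒ ΔU = 0, so Q = W = nRT ln(V₂/V₁).
Q = (3.96)(8.314)(545) ln(34.6/21.1) = 17943 × 0.4946 = 8874 J.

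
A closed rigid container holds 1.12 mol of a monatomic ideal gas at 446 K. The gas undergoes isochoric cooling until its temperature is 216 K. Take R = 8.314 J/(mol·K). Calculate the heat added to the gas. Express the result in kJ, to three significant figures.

Q ≈ -3.21 kJ

Constant volume ⇒ W = 0, so Q = ΔU = nCᵥΔT with Cᵥ = 3R/2 = 12.47 J/(mol·K).
ΔU = (1.12)(12.47)(216 − 446) = -3213 J.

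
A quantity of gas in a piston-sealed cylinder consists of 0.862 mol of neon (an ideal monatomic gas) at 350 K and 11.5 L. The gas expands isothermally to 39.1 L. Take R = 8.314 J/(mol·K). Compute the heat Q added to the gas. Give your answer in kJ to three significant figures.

Isothermal ⇒ ΔU = 0, so Q = W = nRT ln(V₂/V₁).
Q = (0.862)(8.314)(350) ln(39.1/11.5) = 2508 × 1.224 = 3070 J.

Q ≈ 3.07 kJ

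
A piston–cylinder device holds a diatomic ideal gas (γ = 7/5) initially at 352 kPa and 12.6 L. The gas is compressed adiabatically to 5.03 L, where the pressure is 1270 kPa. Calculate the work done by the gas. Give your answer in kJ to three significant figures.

W ≈ -4.88 kJ

Adiabatic: W = (P₁V₁ − P₂V₂)/(γ − 1) with γ = 7/5.
P₁V₁ = 4435 J, P₂V₂ = 6388 J.
W = (4435 − 6388) / 0.4 = -4882 J.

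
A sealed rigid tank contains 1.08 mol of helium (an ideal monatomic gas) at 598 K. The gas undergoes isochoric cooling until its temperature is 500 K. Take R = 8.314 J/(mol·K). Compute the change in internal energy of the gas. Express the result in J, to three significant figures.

ΔU ≈ -1320 J

Constant volume ⇒ W = 0, so Q = ΔU = nCᵥΔT with Cᵥ = 3R/2 = 12.47 J/(mol·K).
ΔU = (1.08)(12.47)(500 − 598) = -1320 J.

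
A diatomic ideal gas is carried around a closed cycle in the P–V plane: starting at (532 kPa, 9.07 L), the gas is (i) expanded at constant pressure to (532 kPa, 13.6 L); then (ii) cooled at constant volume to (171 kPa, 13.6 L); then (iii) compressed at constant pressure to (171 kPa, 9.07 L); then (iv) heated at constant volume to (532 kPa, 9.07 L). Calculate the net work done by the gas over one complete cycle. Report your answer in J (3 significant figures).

Constant-volume legs do no work.
W(i) = (532)(13.6 − 9.07) = 2410 J; W(iii) = (171)(9.07 − 13.6) = -774.6 J.
W_net = 2410 − 774.6 = 1635 J (the clockwise enclosed area).

W_net ≈ 1640 J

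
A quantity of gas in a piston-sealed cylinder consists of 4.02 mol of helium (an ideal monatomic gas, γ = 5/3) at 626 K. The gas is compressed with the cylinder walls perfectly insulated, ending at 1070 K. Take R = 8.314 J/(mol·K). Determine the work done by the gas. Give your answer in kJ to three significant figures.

Adiabatic ⇒ Q = 0, so W_by = −ΔU = nCᵥ(T₁ − T₂).
Cᵥ = 3R/2 = 12.47 J/(mol·K).
W = (4.02)(12.47)(626 − 1070) = -22259 J.

W ≈ -22.3 kJ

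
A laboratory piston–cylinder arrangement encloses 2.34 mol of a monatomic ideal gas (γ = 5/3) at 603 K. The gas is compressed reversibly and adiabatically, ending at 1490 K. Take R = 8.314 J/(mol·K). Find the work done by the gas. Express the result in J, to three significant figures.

Adiabatic ⇒ Q = 0, so W_by = −ΔU = nCᵥ(T₁ − T₂).
Cᵥ = 3R/2 = 12.47 J/(mol·K).
W = (2.34)(12.47)(603 − 1490) = -25885 J.

W ≈ -25900 J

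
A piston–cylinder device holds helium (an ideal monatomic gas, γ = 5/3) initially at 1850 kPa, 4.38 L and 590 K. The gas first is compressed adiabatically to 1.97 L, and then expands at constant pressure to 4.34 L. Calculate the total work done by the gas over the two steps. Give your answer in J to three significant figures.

W_total ≈ 8060 J

Step 1 (adiabatic): W = (P₁V₁ − P₂V₂)/(γ−1) = (8103 − 13803)/0.667 = -8551 J.
After step 1: P = 7007 kPa, V = 1.97 L, T = 1005 K.
Step 2 (isobaric): W = PΔV = (7007 kPa)(4.34 − 1.97 L) = 16606 J.
W_total = -8551 + 16606 = 8056 J.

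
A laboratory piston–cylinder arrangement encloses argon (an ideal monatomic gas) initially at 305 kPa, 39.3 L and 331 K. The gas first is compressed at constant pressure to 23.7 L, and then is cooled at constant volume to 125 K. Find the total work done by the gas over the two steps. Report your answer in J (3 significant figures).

Step 1 (isobaric): W = PΔV = (305 kPa)(23.7 − 39.3 L) = -4758 J.
Step 2 (isochoric): W = 0 (constant volume).
W_total = -4758 + 0 = -4758 J.

W_total ≈ -4760 J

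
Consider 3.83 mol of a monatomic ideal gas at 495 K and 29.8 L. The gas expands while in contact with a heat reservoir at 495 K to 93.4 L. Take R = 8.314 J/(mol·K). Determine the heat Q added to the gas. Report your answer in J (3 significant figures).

Q ≈ 18000 J

Isothermal ⇒ ΔU = 0, so Q = W = nRT ln(V₂/V₁).
Q = (3.83)(8.314)(495) ln(93.4/29.8) = 15762 × 1.142 = 18006 J.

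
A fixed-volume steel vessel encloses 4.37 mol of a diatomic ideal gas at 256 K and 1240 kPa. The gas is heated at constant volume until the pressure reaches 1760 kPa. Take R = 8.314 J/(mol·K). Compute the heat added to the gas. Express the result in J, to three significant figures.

Constant volume ⇒ W = 0, so Q = ΔU = nCᵥΔT with Cᵥ = 5R/2 = 20.79 J/(mol·K).
At constant V, T₂/T₁ = P₂/P₁ ⇒ ΔT = T₁(P₂/P₁ − 1) = 256·(1760/1240 − 1) = 107.4 K.
ΔU = (4.37)(20.79)(107.4) = 9751 J.

Q ≈ 9750 J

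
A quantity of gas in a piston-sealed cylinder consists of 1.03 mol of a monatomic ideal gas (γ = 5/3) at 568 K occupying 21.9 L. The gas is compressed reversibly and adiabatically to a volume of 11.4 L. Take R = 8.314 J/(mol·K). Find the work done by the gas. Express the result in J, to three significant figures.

W ≈ -3980 J

Adiabatic: TV^(γ−1) = const with γ = 5/3.
T₂ = T₁ (V₁/V₂)^(γ−1) = 568 × (21.9/11.4)^0.667 = 568 × 1.545 = 877.8 K.
W_by = nCᵥ(T₁ − T₂) = (1.03)(12.47)(568 − 877.8) = -3979 J.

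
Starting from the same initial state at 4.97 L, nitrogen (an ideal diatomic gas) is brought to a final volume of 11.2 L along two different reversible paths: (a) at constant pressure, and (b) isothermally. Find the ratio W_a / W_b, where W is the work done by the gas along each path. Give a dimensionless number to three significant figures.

Path (a) isobaric: W = P₁(V₂ − V₁) → W_a/(P₁V₁) = 1.254.
Path (b) isothermal: W = P₁V₁ ln(V₂/V₁) → W_b/(P₁V₁) = 0.8125.
W_a / W_b = 1.254 / 0.8125 = 1.543.

W_a / W_b ≈ 1.54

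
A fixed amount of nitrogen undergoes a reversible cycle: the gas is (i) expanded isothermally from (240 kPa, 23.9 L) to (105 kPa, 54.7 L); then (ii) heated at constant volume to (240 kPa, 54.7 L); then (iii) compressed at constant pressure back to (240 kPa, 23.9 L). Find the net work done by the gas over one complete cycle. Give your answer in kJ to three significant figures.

W_net ≈ -2.64 kJ

Leg (i): W = PᵢVᵢ ln(V_f/Vᵢ) = (5736) ln(54.7/23.9) = 4749 J.
Leg (ii): W = 0.
Leg (iii): W = PΔV = (240)(23.9 − 54.7) = -7392 J.
W_net = 4749 − 7392 = -2643 J.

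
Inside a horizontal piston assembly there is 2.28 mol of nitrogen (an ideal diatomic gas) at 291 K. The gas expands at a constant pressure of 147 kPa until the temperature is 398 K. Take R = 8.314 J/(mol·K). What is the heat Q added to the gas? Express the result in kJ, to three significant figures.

Q ≈ 7.10 kJ

Isobaric: W = nRΔT = (2.28)(8.314)(107) = 2028 J.
ΔU = nCᵥΔT with Cᵥ = 5R/2: ΔU = (2.28)(20.79)(107) = 5071 J.
Q = ΔU + W = 5071 + 2028 = 7099 J.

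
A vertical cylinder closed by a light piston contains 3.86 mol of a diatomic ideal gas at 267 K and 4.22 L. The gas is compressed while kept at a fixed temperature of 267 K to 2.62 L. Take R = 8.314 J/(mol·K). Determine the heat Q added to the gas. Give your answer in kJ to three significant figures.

Q ≈ -4.08 kJ

Isothermal ⇒ ΔU = 0, so Q = W = nRT ln(V₂/V₁).
Q = (3.86)(8.314)(267) ln(2.62/4.22) = 8569 × -0.4767 = -4084 J.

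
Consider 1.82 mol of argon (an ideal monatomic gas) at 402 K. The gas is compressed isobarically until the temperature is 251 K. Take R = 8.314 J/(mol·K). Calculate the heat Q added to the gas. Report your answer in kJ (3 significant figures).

Isobaric: W = nRΔT = (1.82)(8.314)(-151) = -2285 J.
ΔU = nCᵥΔT with Cᵥ = 3R/2: ΔU = (1.82)(12.47)(-151) = -3427 J.
Q = ΔU + W = -3427 − 2285 = -5712 J.

Q ≈ -5.71 kJ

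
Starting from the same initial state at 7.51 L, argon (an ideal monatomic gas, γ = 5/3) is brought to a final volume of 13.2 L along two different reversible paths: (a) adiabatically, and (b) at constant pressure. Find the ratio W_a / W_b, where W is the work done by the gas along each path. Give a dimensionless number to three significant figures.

Path (a) adiabatic: W = P₁V₁(1 − (V₁/V₂)^(γ−1))/(γ−1) → W_a/(P₁V₁) = 0.4701.
Path (b) isobaric: W = P₁(V₂ − V₁) → W_b/(P₁V₁) = 0.7577.
W_a / W_b = 0.4701 / 0.7577 = 0.6204.

W_a / W_b ≈ 0.620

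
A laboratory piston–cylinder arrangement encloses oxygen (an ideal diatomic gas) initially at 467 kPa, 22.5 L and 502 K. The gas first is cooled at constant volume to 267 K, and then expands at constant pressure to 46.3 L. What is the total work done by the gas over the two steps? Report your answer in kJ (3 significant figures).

W_total ≈ 5.91 kJ

Step 1 (isochoric): W = 0 (constant volume).
After step 1: P = 248.4 kPa (V unchanged).
Step 2 (isobaric): W = PΔV = (248.4 kPa)(46.3 − 22.5 L) = 5912 J.
W_total = 0 + 5912 = 5912 J.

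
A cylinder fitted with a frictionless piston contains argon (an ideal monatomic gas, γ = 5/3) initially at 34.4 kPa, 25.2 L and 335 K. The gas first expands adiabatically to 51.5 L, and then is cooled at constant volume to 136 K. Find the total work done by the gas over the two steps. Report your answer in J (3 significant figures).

W_total ≈ 493 J

Step 1 (adiabatic): W = (P₁V₁ − P₂V₂)/(γ−1) = (866.9 − 538.3)/0.667 = 492.9 J.
Step 2 (isochoric): W = 0 (constant volume).
W_total = 492.9 + 0 = 492.9 J.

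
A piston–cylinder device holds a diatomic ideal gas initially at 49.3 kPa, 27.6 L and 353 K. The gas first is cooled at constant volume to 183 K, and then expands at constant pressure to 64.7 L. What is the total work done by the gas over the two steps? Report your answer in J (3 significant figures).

W_total ≈ 948 J

Step 1 (isochoric): W = 0 (constant volume).
After step 1: P = 25.56 kPa (V unchanged).
Step 2 (isobaric): W = PΔV = (25.56 kPa)(64.7 − 27.6 L) = 948.2 J.
W_total = 0 + 948.2 = 948.2 J.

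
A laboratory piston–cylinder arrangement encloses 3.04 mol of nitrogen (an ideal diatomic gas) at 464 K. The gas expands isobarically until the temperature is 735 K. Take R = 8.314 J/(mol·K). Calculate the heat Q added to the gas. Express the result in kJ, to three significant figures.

Isobaric: W = nRΔT = (3.04)(8.314)(271) = 6849 J.
ΔU = nCᵥΔT with Cᵥ = 5R/2: ΔU = (3.04)(20.79)(271) = 17124 J.
Q = ΔU + W = 17124 + 6849 = 23973 J.

Q ≈ 24.0 kJ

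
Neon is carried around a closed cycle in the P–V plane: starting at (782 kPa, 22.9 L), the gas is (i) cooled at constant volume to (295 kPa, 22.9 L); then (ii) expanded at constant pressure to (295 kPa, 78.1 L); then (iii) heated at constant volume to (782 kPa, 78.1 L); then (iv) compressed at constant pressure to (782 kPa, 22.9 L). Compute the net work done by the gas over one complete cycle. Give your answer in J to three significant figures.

W_net ≈ -26900 J

Constant-volume legs do no work.
W(ii) = (295)(78.1 − 22.9) = 16284 J; W(iv) = (782)(22.9 − 78.1) = -43166 J.
W_net = 16284 − 43166 = -26882 J (the counter-clockwise enclosed area).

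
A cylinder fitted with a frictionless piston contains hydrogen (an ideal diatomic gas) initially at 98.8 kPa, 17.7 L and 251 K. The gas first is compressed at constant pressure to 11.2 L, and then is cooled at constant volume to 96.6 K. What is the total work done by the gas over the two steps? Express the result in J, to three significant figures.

Step 1 (isobaric): W = PΔV = (98.8 kPa)(11.2 − 17.7 L) = -642.2 J.
Step 2 (isochoric): W = 0 (constant volume).
W_total = -642.2 + 0 = -642.2 J.

W_total ≈ -642 J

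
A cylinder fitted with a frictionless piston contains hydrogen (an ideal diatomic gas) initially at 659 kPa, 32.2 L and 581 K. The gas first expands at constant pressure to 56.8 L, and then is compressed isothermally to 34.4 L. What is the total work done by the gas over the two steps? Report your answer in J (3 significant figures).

W_total ≈ -2560 J

Step 1 (isobaric): W = PΔV = (659 kPa)(56.8 − 32.2 L) = 16211 J.
After step 1: P = 659 kPa, V = 56.8 L, T = 1025 K.
Step 2 (isothermal): W = P₁V₁ ln(V₂/V₁) = (37431) ln(34.4/56.8) = -18771 J.
W_total = 16211 − 18771 = -2560 J.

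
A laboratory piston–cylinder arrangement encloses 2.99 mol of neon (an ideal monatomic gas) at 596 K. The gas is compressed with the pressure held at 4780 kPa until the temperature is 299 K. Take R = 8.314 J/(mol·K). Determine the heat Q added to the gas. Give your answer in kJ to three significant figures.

Q ≈ -18.5 kJ

Isobaric: W = nRΔT = (2.99)(8.314)(-297) = -7383 J.
ΔU = nCᵥΔT with Cᵥ = 3R/2: ΔU = (2.99)(12.47)(-297) = -11075 J.
Q = ΔU + W = -11075 − 7383 = -18458 J.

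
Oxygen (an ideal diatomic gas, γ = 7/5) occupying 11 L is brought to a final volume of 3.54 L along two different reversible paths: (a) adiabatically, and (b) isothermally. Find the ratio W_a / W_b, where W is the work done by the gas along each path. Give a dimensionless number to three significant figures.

Path (a) adiabatic: W = P₁V₁(1 − (V₁/V₂)^(γ−1))/(γ−1) → W_a/(P₁V₁) = -1.435.
Path (b) isothermal: W = P₁V₁ ln(V₂/V₁) → W_b/(P₁V₁) = -1.134.
W_a / W_b = -1.435 / -1.134 = 1.265.

W_a / W_b ≈ 1.27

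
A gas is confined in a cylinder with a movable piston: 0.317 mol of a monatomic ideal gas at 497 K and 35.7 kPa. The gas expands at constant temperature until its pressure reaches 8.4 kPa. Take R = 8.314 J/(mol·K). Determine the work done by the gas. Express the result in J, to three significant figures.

Isothermal process: W = nRT ln(V₂/V₁) = nRT ln(P₁/P₂).
W = (0.317)(8.314)(497) × ln(35.7/8.4)
  = 1310 × ln(4.25) = 1310 × 1.447
W_by_gas = 1895 J.

W ≈ 1900 J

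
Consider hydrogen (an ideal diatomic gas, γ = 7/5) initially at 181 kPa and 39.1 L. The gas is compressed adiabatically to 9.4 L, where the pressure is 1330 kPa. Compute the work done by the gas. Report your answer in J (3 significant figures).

Adiabatic: W = (P₁V₁ − P₂V₂)/(γ − 1) with γ = 7/5.
P₁V₁ = 7077 J, P₂V₂ = 12502 J.
W = (7077 − 12502) / 0.4 = -13562 J.

W ≈ -13600 J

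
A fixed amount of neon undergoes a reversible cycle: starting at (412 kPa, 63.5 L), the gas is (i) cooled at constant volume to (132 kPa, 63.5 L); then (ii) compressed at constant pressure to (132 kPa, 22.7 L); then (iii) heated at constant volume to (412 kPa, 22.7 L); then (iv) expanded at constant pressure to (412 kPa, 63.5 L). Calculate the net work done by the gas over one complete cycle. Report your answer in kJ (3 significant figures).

Constant-volume legs do no work.
W(ii) = (132)(22.7 − 63.5) = -5386 J; W(iv) = (412)(63.5 − 22.7) = 16810 J.
W_net = -5386 + 16810 = 11424 J (the clockwise enclosed area).

W_net ≈ 11.4 kJ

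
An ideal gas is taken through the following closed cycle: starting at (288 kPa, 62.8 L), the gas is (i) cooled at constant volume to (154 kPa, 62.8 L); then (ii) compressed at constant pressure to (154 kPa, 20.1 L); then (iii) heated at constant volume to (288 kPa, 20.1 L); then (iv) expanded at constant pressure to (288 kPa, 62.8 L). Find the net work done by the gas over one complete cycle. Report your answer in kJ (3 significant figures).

W_net ≈ 5.72 kJ

Constant-volume legs do no work.
W(ii) = (154)(20.1 − 62.8) = -6576 J; W(iv) = (288)(62.8 − 20.1) = 12298 J.
W_net = -6576 + 12298 = 5722 J (the clockwise enclosed area).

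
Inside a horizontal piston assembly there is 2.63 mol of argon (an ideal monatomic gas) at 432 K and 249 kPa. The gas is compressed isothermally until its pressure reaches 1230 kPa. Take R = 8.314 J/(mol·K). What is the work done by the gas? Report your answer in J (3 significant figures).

W ≈ -15100 J

Isothermal process: W = nRT ln(V₂/V₁) = nRT ln(P₁/P₂).
W = (2.63)(8.314)(432) × ln(249/1230)
  = 9446 × ln(0.2024) = 9446 × -1.597
W_by_gas = -15088 J.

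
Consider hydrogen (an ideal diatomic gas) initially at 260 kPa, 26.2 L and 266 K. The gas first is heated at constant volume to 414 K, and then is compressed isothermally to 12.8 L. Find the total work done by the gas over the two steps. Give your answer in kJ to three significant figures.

W_total ≈ -7.59 kJ

Step 1 (isochoric): W = 0 (constant volume).
After step 1: P = 404.7 kPa (V unchanged).
Step 2 (isothermal): W = P₁V₁ ln(V₂/V₁) = (10602) ln(12.8/26.2) = -7594 J.
W_total = 0 − 7594 = -7594 J.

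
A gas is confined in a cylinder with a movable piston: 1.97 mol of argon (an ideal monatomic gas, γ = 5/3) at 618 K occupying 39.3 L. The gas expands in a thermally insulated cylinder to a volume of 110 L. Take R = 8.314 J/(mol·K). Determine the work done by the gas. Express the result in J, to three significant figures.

Adiabatic: TV^(γ−1) = const with γ = 5/3.
T₂ = T₁ (V₁/V₂)^(γ−1) = 618 × (39.3/110)^0.667 = 618 × 0.5035 = 311.2 K.
W_by = nCᵥ(T₁ − T₂) = (1.97)(12.47)(618 − 311.2) = 7538 J.

W ≈ 7540 J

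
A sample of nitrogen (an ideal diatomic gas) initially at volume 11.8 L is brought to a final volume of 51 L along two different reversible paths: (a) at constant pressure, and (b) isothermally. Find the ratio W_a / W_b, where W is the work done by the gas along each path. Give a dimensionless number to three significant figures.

W_a / W_b ≈ 2.27

Path (a) isobaric: W = P₁(V₂ − V₁) → W_a/(P₁V₁) = 3.322.
Path (b) isothermal: W = P₁V₁ ln(V₂/V₁) → W_b/(P₁V₁) = 1.464.
W_a / W_b = 3.322 / 1.464 = 2.27.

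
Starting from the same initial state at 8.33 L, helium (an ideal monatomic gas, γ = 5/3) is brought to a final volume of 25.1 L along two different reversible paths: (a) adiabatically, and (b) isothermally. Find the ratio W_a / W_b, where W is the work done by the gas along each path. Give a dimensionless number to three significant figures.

Path (a) adiabatic: W = P₁V₁(1 − (V₁/V₂)^(γ−1))/(γ−1) → W_a/(P₁V₁) = 0.781.
Path (b) isothermal: W = P₁V₁ ln(V₂/V₁) → W_b/(P₁V₁) = 1.103.
W_a / W_b = 0.781 / 1.103 = 0.7081.

W_a / W_b ≈ 0.708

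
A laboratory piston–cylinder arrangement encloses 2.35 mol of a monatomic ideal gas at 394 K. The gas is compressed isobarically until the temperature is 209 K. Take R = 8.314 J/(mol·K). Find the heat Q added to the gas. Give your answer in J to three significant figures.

Isobaric: W = nRΔT = (2.35)(8.314)(-185) = -3615 J.
ΔU = nCᵥΔT with Cᵥ = 3R/2: ΔU = (2.35)(12.47)(-185) = -5422 J.
Q = ΔU + W = -5422 − 3615 = -9036 J.

Q ≈ -9040 J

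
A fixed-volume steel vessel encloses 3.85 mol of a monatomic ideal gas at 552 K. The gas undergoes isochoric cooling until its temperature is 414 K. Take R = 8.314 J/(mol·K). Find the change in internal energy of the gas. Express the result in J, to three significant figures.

ΔU ≈ -6630 J

Constant volume ⇒ W = 0, so Q = ΔU = nCᵥΔT with Cᵥ = 3R/2 = 12.47 J/(mol·K).
ΔU = (3.85)(12.47)(414 − 552) = -6626 J.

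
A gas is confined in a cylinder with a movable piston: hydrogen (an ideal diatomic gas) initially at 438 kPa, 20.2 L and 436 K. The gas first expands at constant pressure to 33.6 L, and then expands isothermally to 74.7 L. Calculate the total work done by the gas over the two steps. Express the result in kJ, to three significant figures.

W_total ≈ 17.6 kJ

Step 1 (isobaric): W = PΔV = (438 kPa)(33.6 − 20.2 L) = 5869 J.
After step 1: P = 438 kPa, V = 33.6 L, T = 725.2 K.
Step 2 (isothermal): W = P₁V₁ ln(V₂/V₁) = (14717) ln(74.7/33.6) = 11758 J.
W_total = 5869 + 11758 = 17627 J.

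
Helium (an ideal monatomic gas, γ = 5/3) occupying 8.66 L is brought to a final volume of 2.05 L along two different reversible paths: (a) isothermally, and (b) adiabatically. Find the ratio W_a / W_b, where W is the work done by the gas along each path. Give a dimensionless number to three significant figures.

Path (a) isothermal: W = P₁V₁ ln(V₂/V₁) → W_a/(P₁V₁) = -1.441.
Path (b) adiabatic: W = P₁V₁(1 − (V₁/V₂)^(γ−1))/(γ−1) → W_b/(P₁V₁) = -2.42.
W_a / W_b = -1.441 / -2.42 = 0.5954.

W_a / W_b ≈ 0.595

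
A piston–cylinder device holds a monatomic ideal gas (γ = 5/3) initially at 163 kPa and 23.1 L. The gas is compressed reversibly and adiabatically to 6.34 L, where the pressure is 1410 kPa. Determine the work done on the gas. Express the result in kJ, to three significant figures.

Adiabatic: W = (P₁V₁ − P₂V₂)/(γ − 1) with γ = 5/3.
P₁V₁ = 3765 J, P₂V₂ = 8939 J.
W = (3765 − 8939) / 0.6667 = -7761 J.
Work on gas = −W_by = 7761 J.

W ≈ 7.76 kJ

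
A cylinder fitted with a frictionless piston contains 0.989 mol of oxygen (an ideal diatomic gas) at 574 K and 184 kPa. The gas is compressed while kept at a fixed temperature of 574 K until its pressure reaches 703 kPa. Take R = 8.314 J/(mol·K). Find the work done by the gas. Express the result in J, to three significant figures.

Isothermal process: W = nRT ln(V₂/V₁) = nRT ln(P₁/P₂).
W = (0.989)(8.314)(574) × ln(184/703)
  = 4720 × ln(0.2617) = 4720 × -1.34
W_by_gas = -6326 J.

W ≈ -6330 J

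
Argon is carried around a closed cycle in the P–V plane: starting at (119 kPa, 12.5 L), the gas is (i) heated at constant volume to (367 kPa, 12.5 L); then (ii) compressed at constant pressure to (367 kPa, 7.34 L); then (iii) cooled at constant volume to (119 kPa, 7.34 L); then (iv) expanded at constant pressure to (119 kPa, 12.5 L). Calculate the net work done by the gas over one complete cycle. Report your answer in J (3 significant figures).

Constant-volume legs do no work.
W(ii) = (367)(7.34 − 12.5) = -1894 J; W(iv) = (119)(12.5 − 7.34) = 614 J.
W_net = -1894 + 614 = -1280 J (the counter-clockwise enclosed area).

W_net ≈ -1280 J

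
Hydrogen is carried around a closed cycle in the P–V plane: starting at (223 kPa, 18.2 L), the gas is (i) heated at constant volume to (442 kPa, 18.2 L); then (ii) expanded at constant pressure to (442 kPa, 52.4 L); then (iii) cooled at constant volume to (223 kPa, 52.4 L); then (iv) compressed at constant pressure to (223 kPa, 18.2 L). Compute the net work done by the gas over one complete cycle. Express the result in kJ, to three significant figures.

W_net ≈ 7.49 kJ

Constant-volume legs do no work.
W(ii) = (442)(52.4 − 18.2) = 15116 J; W(iv) = (223)(18.2 − 52.4) = -7627 J.
W_net = 15116 − 7627 = 7490 J (the clockwise enclosed area).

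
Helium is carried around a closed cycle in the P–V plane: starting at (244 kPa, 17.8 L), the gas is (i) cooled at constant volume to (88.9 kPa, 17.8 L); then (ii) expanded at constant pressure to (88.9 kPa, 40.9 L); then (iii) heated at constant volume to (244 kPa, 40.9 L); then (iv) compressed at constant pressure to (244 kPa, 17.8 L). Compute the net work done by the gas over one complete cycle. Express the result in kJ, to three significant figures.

W_net ≈ -3.58 kJ

Constant-volume legs do no work.
W(ii) = (88.9)(40.9 − 17.8) = 2054 J; W(iv) = (244)(17.8 − 40.9) = -5636 J.
W_net = 2054 − 5636 = -3583 J (the counter-clockwise enclosed area).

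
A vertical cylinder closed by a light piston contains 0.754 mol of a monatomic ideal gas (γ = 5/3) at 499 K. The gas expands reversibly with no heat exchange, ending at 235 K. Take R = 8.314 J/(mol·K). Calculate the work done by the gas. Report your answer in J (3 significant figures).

W ≈ 2480 J

Adiabatic ⇒ Q = 0, so W_by = −ΔU = nCᵥ(T₁ − T₂).
Cᵥ = 3R/2 = 12.47 J/(mol·K).
W = (0.754)(12.47)(499 − 235) = 2482 J.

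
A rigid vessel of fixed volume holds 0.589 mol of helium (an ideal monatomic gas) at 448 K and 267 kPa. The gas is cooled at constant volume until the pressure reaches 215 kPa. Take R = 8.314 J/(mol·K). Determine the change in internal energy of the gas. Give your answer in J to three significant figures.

ΔU ≈ -641 J

Constant volume ⇒ W = 0, so Q = ΔU = nCᵥΔT with Cᵥ = 3R/2 = 12.47 J/(mol·K).
At constant V, T₂/T₁ = P₂/P₁ ⇒ ΔT = T₁(P₂/P₁ − 1) = 448·(215/267 − 1) = -87.25 K.
ΔU = (0.589)(12.47)(-87.25) = -640.9 J.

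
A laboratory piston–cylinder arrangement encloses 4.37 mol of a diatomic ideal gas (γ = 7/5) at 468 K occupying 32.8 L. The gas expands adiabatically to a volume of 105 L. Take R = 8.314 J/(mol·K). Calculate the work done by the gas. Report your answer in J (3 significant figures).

W ≈ 15800 J

Adiabatic: TV^(γ−1) = const with γ = 7/5.
T₂ = T₁ (V₁/V₂)^(γ−1) = 468 × (32.8/105)^0.4 = 468 × 0.6279 = 293.8 K.
W_by = nCᵥ(T₁ − T₂) = (4.37)(20.79)(468 − 293.8) = 15818 J.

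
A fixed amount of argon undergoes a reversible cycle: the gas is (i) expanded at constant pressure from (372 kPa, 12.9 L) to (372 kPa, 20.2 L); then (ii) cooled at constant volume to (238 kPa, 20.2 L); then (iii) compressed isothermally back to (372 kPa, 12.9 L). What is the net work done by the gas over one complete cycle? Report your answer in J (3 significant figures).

Leg (i): W = PΔV = (372)(20.2 − 12.9) = 2716 J.
Leg (ii): W = 0.
Leg (iii): W = PᵢVᵢ ln(V_f/Vᵢ) = (4808) ln(12.9/20.2) = -2156 J.
W_net = 2716 − 2156 = 559.6 J.

W_net ≈ 560 J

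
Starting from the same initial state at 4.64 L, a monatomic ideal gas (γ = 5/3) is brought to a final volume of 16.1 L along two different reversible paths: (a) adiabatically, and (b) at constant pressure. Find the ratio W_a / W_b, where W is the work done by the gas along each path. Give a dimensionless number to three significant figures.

Path (a) adiabatic: W = P₁V₁(1 − (V₁/V₂)^(γ−1))/(γ−1) → W_a/(P₁V₁) = 0.8455.
Path (b) isobaric: W = P₁(V₂ − V₁) → W_b/(P₁V₁) = 2.47.
W_a / W_b = 0.8455 / 2.47 = 0.3423.

W_a / W_b ≈ 0.342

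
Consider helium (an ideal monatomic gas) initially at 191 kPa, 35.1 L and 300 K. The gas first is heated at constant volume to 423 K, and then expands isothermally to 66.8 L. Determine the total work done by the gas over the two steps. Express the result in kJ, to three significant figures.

Step 1 (isochoric): W = 0 (constant volume).
After step 1: P = 269.3 kPa (V unchanged).
Step 2 (isothermal): W = P₁V₁ ln(V₂/V₁) = (9453) ln(66.8/35.1) = 6083 J.
W_total = 0 + 6083 = 6083 J.

W_total ≈ 6.08 kJ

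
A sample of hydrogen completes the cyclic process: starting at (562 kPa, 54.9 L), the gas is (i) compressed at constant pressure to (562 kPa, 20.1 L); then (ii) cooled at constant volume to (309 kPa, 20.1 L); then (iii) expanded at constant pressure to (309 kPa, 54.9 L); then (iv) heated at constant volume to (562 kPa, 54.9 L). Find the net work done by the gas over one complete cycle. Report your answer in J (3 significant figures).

W_net ≈ -8800 J

Constant-volume legs do no work.
W(i) = (562)(20.1 − 54.9) = -19558 J; W(iii) = (309)(54.9 − 20.1) = 10753 J.
W_net = -19558 + 10753 = -8804 J (the counter-clockwise enclosed area).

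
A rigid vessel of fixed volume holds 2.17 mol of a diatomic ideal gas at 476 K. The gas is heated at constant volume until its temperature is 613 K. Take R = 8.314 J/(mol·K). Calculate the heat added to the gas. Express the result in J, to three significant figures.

Constant volume ⇒ W = 0, so Q = ΔU = nCᵥΔT with Cᵥ = 5R/2 = 20.79 J/(mol·K).
ΔU = (2.17)(20.79)(613 − 476) = 6179 J.

Q ≈ 6180 J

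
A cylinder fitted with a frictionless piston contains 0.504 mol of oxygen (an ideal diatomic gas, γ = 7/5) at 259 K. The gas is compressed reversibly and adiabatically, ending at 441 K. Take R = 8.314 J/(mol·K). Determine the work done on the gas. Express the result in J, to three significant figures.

W ≈ 1910 J

Adiabatic ⇒ Q = 0, so W_by = −ΔU = nCᵥ(T₁ − T₂).
Cᵥ = 5R/2 = 20.79 J/(mol·K).
W = (0.504)(20.79)(259 − 441) = -1907 J.
Work on gas = −W_by = 1907 J.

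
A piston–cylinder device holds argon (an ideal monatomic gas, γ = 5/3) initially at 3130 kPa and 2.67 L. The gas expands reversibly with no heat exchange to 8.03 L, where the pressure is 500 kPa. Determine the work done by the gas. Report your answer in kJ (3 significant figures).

Adiabatic: W = (P₁V₁ − P₂V₂)/(γ − 1) with γ = 5/3.
P₁V₁ = 8357 J, P₂V₂ = 4015 J.
W = (8357 − 4015) / 0.6667 = 6513 J.

W ≈ 6.51 kJ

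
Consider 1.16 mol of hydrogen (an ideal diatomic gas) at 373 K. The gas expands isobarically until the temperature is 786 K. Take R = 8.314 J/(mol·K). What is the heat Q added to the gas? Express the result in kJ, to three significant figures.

Isobaric: W = nRΔT = (1.16)(8.314)(413) = 3983 J.
ΔU = nCᵥΔT with Cᵥ = 5R/2: ΔU = (1.16)(20.79)(413) = 9958 J.
Q = ΔU + W = 9958 + 3983 = 13941 J.

Q ≈ 13.9 kJ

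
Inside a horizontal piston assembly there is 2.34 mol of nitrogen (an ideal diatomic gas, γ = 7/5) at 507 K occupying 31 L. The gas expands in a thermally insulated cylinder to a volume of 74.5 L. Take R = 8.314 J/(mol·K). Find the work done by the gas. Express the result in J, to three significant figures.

Adiabatic: TV^(γ−1) = const with γ = 7/5.
T₂ = T₁ (V₁/V₂)^(γ−1) = 507 × (31/74.5)^0.4 = 507 × 0.7042 = 357 K.
W_by = nCᵥ(T₁ − T₂) = (2.34)(20.79)(507 − 357) = 7295 J.

W ≈ 7290 J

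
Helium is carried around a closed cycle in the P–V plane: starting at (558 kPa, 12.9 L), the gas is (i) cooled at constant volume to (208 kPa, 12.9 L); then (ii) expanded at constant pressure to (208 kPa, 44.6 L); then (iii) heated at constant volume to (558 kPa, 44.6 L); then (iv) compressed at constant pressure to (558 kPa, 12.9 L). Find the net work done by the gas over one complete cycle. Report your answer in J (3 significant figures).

Constant-volume legs do no work.
W(ii) = (208)(44.6 − 12.9) = 6594 J; W(iv) = (558)(12.9 − 44.6) = -17689 J.
W_net = 6594 − 17689 = -11095 J (the counter-clockwise enclosed area).

W_net ≈ -11100 J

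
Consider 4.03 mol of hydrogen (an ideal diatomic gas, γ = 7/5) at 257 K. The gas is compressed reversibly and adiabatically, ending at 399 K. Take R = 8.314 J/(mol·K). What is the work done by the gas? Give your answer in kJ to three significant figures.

W ≈ -11.9 kJ

Adiabatic ⇒ Q = 0, so W_by = −ΔU = nCᵥ(T₁ − T₂).
Cᵥ = 5R/2 = 20.79 J/(mol·K).
W = (4.03)(20.79)(257 − 399) = -11894 J.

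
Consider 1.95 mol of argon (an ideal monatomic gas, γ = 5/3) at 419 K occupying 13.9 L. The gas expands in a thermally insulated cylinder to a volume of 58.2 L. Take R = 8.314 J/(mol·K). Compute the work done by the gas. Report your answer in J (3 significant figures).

W ≈ 6270 J

Adiabatic: TV^(γ−1) = const with γ = 5/3.
T₂ = T₁ (V₁/V₂)^(γ−1) = 419 × (13.9/58.2)^0.667 = 419 × 0.3849 = 161.3 K.
W_by = nCᵥ(T₁ − T₂) = (1.95)(12.47)(419 − 161.3) = 6267 J.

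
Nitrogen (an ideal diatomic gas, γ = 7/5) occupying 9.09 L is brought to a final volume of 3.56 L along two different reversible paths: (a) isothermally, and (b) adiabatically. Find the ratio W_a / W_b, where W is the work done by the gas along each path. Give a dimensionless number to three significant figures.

W_a / W_b ≈ 0.824

Path (a) isothermal: W = P₁V₁ ln(V₂/V₁) → W_a/(P₁V₁) = -0.9374.
Path (b) adiabatic: W = P₁V₁(1 − (V₁/V₂)^(γ−1))/(γ−1) → W_b/(P₁V₁) = -1.137.
W_a / W_b = -0.9374 / -1.137 = 0.8242.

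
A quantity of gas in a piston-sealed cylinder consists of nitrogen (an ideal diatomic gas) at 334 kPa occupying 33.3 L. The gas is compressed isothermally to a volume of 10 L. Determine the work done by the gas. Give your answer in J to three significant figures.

Isothermal: W = nRT ln(V₂/V₁) = P₁V₁ ln(V₂/V₁).
P₁V₁ = (334 kPa)(33.3 L) = 11122 J.
W = 11122 × ln(10/33.3) = 11122 × -1.203
W_by_gas = -13380 J.

W ≈ -13400 J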